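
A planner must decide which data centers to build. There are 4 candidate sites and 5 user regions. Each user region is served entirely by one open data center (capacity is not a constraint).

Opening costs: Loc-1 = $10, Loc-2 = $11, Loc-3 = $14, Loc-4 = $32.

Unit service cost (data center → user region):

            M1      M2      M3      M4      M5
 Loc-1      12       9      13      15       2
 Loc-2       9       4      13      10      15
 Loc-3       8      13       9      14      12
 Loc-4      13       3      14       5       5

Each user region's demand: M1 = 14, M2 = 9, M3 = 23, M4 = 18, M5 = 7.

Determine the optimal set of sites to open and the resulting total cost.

Open Loc-1, Loc-3 and Loc-4; minimum total cost 506.

For any fixed open set, each user region goes to its cheapest open site; total = fixed + service.
{Loc-1, Loc-3, Loc-4}: M1→Loc-3 8·14=112, M2→Loc-4 3·9=27, M3→Loc-3 9·23=207, M4→Loc-4 5·18=90, M5→Loc-1 2·7=14. Service 450; fixed 56; total 506.
{Loc-1, Loc-2, Loc-3, Loc-4}: M1→Loc-3 8·14=112, M2→Loc-4 3·9=27, M3→Loc-3 9·23=207, M4→Loc-4 5·18=90, M5→Loc-1 2·7=14. Service 450; fixed 67; total 517.
{Loc-3, Loc-4}: service 471 + fixed 46 = 517
{Loc-1}: service 832 + fixed 10 = 842
(All 15 nonempty subsets were checked; Loc-1, Loc-3 and Loc-4 is lowest.)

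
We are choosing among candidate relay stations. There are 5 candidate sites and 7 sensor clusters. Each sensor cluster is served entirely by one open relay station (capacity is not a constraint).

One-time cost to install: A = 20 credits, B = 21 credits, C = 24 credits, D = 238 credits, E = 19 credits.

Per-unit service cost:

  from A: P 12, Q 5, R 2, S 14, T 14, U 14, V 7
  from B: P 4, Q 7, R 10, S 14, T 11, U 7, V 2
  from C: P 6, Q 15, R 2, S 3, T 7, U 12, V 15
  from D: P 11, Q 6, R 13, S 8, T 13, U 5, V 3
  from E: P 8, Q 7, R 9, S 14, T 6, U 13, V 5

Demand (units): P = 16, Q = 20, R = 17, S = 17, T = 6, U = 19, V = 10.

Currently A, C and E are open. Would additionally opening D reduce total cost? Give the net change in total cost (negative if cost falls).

Current service cost with {A, C, E}: 595.
Adding D: each sensor cluster re-picks its cheapest; new service cost 442, saving 153.
Extra fixed cost: 238. Net change = 238 − 153 = 85.
(Totals: 658 → 743.)

No — net change +85 (cost rises by 85).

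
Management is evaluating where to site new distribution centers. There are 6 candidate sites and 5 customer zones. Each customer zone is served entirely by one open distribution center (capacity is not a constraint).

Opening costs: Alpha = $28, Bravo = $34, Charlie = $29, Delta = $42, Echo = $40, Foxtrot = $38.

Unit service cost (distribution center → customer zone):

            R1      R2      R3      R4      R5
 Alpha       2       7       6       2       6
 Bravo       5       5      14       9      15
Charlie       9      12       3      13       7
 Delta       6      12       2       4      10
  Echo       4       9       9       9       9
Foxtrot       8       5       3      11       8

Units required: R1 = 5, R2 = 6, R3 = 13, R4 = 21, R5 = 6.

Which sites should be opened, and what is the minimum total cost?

For any fixed open set, each customer zone goes to its cheapest open site; total = fixed + service.
{Alpha, Foxtrot}: R1→Alpha 2·5=10, R2→Foxtrot 5·6=30, R3→Foxtrot 3·13=39, R4→Alpha 2·21=42, R5→Alpha 6·6=36. Service 157; fixed 66; total 223.
{Alpha, Charlie}: R1→Alpha 2·5=10, R2→Alpha 7·6=42, R3→Charlie 3·13=39, R4→Alpha 2·21=42, R5→Alpha 6·6=36. Service 169; fixed 57; total 226.
{Alpha, Delta}: R1→Alpha 2·5=10, R2→Alpha 7·6=42, R3→Delta 2·13=26, R4→Alpha 2·21=42, R5→Alpha 6·6=36. Service 156; fixed 70; total 226.
{Alpha, Bravo, Charlie, Delta, Echo, Foxtrot}: service 144 + fixed 211 = 355
No other subset beats 223.

Open Alpha and Foxtrot; minimum total cost 223.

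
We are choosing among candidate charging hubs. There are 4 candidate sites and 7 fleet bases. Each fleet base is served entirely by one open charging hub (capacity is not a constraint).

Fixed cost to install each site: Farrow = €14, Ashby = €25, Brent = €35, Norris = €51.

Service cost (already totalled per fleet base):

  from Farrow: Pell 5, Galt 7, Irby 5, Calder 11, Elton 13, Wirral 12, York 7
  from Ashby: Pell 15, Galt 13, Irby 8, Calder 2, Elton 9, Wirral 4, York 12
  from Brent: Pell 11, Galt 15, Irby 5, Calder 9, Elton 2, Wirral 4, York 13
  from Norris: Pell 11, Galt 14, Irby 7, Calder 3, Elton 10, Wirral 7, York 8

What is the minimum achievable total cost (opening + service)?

For any fixed open set, each fleet base goes to its cheapest open site; total = fixed + service.
{Farrow}: Pell→Farrow 5, Galt→Farrow 7, Irby→Farrow 5, Calder→Farrow 11, Elton→Farrow 13, Wirral→Farrow 12, York→Farrow 7. Service 60; fixed 14; total 74.
{Farrow, Ashby}: service 39 + fixed 39 = 78
{Farrow, Brent}: service 39 + fixed 49 = 88
{Farrow, Ashby, Brent, Norris}: service 32 + fixed 125 = 157
No other subset beats 74.

Minimum total cost: 74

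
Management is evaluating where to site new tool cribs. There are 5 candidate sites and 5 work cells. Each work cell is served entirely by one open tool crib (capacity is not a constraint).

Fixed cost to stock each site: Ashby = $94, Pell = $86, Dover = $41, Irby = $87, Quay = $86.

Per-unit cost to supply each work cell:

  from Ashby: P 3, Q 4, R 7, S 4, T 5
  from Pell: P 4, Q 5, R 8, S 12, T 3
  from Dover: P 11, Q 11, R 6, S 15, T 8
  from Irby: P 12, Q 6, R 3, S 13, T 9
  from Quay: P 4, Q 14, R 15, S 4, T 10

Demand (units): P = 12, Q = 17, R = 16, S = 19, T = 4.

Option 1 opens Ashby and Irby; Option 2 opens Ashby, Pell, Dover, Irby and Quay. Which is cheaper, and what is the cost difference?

Option 1 is cheaper by 205.

Option 1: {Ashby, Irby}: P→Ashby 3·12=36, Q→Ashby 4·17=68, R→Irby 3·16=48, S→Ashby 4·19=76, T→Ashby 5·4=20. Service 248; fixed 181; total 429.
Option 2: {Ashby, Pell, Dover, Irby, Quay}: P→Ashby 3·12=36, Q→Ashby 4·17=68, R→Irby 3·16=48, S→Ashby 4·19=76, T→Pell 3·4=12. Service 240; fixed 394; total 634.
Difference: |429 − 634| = 205.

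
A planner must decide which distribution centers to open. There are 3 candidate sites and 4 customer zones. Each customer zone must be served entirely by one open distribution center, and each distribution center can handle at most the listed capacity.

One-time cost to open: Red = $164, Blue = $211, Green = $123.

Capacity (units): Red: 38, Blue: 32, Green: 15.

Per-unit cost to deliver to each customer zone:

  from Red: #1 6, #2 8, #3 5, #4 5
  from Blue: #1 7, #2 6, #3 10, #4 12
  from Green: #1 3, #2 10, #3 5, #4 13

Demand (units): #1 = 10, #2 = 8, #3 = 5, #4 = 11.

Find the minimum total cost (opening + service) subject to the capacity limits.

Minimum total cost: 368

Open {Red}: #1→Red 6·10=60, #2→Red 8·8=64, #3→Red 5·5=25, #4→Red 5·11=55.
Loads: Red carries 34/38. Service 204; fixed 164; total 368.
Next best feasible plan costs 461.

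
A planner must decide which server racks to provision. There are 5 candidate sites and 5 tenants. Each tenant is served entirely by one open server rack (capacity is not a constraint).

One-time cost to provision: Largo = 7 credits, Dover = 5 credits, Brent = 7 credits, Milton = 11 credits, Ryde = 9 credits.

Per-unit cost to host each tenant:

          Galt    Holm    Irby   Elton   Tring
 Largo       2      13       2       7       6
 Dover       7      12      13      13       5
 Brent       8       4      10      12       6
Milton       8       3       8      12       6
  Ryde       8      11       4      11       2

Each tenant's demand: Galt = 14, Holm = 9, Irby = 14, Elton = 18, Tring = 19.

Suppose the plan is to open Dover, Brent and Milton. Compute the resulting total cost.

Total cost: 571

Each tenant is assigned to its cheapest site among the open ones.
{Dover, Brent, Milton}: Galt→Dover 7·14=98, Holm→Milton 3·9=27, Irby→Milton 8·14=112, Elton→Brent 12·18=216, Tring→Dover 5·19=95. Service 548; fixed 23; total 571.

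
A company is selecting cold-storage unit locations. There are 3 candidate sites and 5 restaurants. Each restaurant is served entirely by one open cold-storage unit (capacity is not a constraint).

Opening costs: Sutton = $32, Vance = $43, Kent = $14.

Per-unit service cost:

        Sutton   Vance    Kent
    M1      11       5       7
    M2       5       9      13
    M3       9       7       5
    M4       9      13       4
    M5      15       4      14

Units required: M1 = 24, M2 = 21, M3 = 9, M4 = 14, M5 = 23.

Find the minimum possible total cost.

For any fixed open set, each restaurant goes to its cheapest open site; total = fixed + service.
{Sutton, Vance, Kent}: M1→Vance 5·24=120, M2→Sutton 5·21=105, M3→Kent 5·9=45, M4→Kent 4·14=56, M5→Vance 4·23=92. Service 418; fixed 89; total 507.
{Vance, Kent}: service 502 + fixed 57 = 559
{Sutton, Vance}: service 506 + fixed 75 = 581
{Kent}: service 864 + fixed 14 = 878
No other subset beats 507.

Minimum total cost: 507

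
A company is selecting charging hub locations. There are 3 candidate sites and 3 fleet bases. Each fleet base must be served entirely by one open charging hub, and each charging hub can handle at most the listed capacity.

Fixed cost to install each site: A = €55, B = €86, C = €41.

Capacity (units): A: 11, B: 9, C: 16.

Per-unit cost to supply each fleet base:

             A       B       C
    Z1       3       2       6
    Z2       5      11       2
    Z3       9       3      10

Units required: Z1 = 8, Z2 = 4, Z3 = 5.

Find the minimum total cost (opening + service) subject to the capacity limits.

Open {A, C}: Z1→A 3·8=24, Z2→C 2·4=8, Z3→C 10·5=50.
Loads: A carries 8/11, C carries 9/16. Service 82; fixed 96; total 178.
Next best feasible plan costs 197.

Minimum total cost: 178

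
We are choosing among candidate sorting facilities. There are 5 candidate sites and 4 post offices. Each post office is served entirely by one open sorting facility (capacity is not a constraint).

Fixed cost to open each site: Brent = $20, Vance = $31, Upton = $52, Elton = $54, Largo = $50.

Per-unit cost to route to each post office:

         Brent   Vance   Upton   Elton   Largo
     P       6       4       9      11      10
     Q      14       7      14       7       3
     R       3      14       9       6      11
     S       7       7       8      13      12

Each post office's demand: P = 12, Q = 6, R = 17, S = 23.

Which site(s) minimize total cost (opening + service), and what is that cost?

Open Brent and Vance; minimum total cost 353.

For any fixed open set, each post office goes to its cheapest open site; total = fixed + service.
{Brent, Vance}: P→Vance 4·12=48, Q→Vance 7·6=42, R→Brent 3·17=51, S→Brent 7·23=161. Service 302; fixed 51; total 353.
{Brent, Largo}: P→Brent 6·12=72, Q→Largo 3·6=18, R→Brent 3·17=51, S→Brent 7·23=161. Service 302; fixed 70; total 372.
{Brent, Vance, Largo}: service 278 + fixed 101 = 379
{Brent, Vance, Upton, Elton, Largo}: service 278 + fixed 207 = 485
No other subset beats 353.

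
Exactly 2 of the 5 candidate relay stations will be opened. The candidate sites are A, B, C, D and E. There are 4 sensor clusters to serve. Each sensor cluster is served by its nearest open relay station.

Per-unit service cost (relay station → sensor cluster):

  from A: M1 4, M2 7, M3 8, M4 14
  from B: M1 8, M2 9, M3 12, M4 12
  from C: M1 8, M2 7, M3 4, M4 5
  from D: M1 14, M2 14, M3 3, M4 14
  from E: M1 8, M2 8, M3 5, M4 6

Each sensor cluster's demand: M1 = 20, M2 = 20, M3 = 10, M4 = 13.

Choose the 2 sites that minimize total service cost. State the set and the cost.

Choose A and C; total service cost 325.

With exactly 2 open, each sensor cluster uses its cheapest among the chosen.
{A, C}: M1→A 4·20=80, M2→A 7·20=140, M3→C 4·10=40, M4→C 5·13=65. Service cost 325.
{A, E}: service cost 348
{C, D}: service cost 395
Among all 10 size-2 choices, {A, C} is lowest.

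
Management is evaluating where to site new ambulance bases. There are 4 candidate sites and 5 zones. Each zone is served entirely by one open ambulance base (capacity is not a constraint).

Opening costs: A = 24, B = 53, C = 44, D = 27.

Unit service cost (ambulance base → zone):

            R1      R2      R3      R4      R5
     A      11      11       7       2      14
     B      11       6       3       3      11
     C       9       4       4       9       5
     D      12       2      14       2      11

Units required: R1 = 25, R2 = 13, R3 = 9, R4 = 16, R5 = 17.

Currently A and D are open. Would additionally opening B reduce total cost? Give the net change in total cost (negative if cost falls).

No — net change +17 (cost rises by 17).

Current service cost with {A, D}: 583.
Adding B: each zone re-picks its cheapest; new service cost 547, saving 36.
Extra fixed cost: 53. Net change = 53 − 36 = 17.
(Totals: 634 → 651.)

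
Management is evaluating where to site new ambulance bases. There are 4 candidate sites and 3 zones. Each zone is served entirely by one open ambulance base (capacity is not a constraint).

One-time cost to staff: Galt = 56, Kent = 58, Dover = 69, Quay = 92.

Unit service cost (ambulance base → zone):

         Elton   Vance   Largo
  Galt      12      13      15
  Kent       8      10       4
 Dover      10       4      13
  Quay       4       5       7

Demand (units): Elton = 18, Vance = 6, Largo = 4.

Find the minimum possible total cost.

Minimum total cost: 222

For any fixed open set, each zone goes to its cheapest open site; total = fixed + service.
{Quay}: Elton→Quay 4·18=72, Vance→Quay 5·6=30, Largo→Quay 7·4=28. Service 130; fixed 92; total 222.
{Kent, Quay}: service 118 + fixed 150 = 268
{Galt, Quay}: service 130 + fixed 148 = 278
{Galt, Kent, Dover, Quay}: service 112 + fixed 275 = 387
(All 15 nonempty subsets were checked; Quay only is lowest.)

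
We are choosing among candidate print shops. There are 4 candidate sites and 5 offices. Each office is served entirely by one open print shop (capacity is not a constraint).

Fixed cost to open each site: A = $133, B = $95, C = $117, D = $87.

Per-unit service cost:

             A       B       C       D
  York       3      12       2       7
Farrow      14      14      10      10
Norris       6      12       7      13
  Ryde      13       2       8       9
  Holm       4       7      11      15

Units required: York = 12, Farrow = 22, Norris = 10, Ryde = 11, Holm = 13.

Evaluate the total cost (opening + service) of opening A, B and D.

Total cost: 705

Each office is assigned to its cheapest site among the open ones.
{A, B, D}: York→A 3·12=36, Farrow→D 10·22=220, Norris→A 6·10=60, Ryde→B 2·11=22, Holm→A 4·13=52. Service 390; fixed 315; total 705.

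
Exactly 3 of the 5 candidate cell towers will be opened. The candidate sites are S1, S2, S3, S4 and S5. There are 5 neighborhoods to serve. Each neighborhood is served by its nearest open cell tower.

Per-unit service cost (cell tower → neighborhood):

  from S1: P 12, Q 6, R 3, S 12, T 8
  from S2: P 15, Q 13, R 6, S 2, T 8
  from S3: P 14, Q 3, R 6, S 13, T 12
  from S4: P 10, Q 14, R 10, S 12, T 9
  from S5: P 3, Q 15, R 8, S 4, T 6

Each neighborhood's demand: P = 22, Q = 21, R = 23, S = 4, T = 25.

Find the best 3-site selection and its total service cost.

With exactly 3 open, each neighborhood uses its cheapest among the chosen.
{S1, S3, S5}: P→S5 3·22=66, Q→S3 3·21=63, R→S1 3·23=69, S→S5 4·4=16, T→S5 6·25=150. Service cost 364.
{S1, S2, S5}: service cost 419
{S2, S3, S5}: service cost 425
Among all 10 size-3 choices, {S1, S3, S5} is lowest.

Choose S1, S3 and S5; total service cost 364.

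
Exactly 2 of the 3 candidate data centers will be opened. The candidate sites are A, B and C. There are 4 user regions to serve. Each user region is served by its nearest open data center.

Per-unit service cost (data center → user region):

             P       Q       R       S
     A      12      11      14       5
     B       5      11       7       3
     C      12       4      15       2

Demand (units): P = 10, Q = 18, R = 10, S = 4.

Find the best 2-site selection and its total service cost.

With exactly 2 open, each user region uses its cheapest among the chosen.
{B, C}: P→B 5·10=50, Q→C 4·18=72, R→B 7·10=70, S→C 2·4=8. Service cost 200.
{A, B}: service cost 330
{A, C}: service cost 340
Among all 3 size-2 choices, {B, C} is lowest.

Choose B and C; total service cost 200.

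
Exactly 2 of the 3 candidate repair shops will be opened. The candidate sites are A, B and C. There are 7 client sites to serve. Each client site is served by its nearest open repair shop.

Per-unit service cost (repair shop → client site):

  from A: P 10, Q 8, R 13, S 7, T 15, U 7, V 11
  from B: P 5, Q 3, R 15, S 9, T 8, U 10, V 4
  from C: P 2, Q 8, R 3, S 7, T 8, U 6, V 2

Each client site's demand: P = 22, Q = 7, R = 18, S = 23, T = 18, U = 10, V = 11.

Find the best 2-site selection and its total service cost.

Choose B and C; total service cost 506.

With exactly 2 open, each client site uses its cheapest among the chosen.
{B, C}: P→C 2·22=44, Q→B 3·7=21, R→C 3·18=54, S→C 7·23=161, T→B 8·18=144, U→C 6·10=60, V→C 2·11=22. Service cost 506.
{A, C}: service cost 541
{A, B}: service cost 784
Among all 3 size-2 choices, {B, C} is lowest.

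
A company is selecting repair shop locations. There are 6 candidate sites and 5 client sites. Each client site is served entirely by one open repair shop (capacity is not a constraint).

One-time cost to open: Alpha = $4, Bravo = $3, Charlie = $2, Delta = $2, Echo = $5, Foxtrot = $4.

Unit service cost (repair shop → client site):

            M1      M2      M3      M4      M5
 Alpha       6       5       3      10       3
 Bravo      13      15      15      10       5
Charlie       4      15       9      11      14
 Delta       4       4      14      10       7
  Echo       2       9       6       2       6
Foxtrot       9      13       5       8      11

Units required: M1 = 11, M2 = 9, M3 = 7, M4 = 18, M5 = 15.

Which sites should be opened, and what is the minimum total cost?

Open Alpha, Delta and Echo; minimum total cost 171.

For any fixed open set, each client site goes to its cheapest open site; total = fixed + service.
{Alpha, Delta, Echo}: M1→Echo 2·11=22, M2→Delta 4·9=36, M3→Alpha 3·7=21, M4→Echo 2·18=36, M5→Alpha 3·15=45. Service 160; fixed 11; total 171.
{Alpha, Charlie, Delta, Echo}: service 160 + fixed 13 = 173
{Alpha, Bravo, Delta, Echo}: M1→Echo 2·11=22, M2→Delta 4·9=36, M3→Alpha 3·7=21, M4→Echo 2·18=36, M5→Alpha 3·15=45. Service 160; fixed 14; total 174.
{Alpha, Bravo, Charlie, Delta, Echo, Foxtrot}: M1→Echo 2·11=22, M2→Delta 4·9=36, M3→Alpha 3·7=21, M4→Echo 2·18=36, M5→Alpha 3·15=45. Service 160; fixed 20; total 180.
No other subset beats 171.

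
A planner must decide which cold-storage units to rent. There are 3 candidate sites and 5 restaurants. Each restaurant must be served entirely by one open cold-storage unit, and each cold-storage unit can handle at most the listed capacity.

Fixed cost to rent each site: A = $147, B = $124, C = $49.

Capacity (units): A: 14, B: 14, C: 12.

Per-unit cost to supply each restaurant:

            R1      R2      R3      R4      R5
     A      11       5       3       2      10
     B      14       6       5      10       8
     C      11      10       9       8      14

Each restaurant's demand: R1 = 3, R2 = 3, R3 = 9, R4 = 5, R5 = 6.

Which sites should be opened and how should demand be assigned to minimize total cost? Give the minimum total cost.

Open {A, C}: R1→C 11·3=33, R2→C 10·3=30, R3→A 3·9=27, R4→A 2·5=10, R5→C 14·6=84.
Loads: A carries 14/14, C carries 12/12. Service 184; fixed 196; total 380.
Next best feasible plan costs 395.

Minimum total cost: 380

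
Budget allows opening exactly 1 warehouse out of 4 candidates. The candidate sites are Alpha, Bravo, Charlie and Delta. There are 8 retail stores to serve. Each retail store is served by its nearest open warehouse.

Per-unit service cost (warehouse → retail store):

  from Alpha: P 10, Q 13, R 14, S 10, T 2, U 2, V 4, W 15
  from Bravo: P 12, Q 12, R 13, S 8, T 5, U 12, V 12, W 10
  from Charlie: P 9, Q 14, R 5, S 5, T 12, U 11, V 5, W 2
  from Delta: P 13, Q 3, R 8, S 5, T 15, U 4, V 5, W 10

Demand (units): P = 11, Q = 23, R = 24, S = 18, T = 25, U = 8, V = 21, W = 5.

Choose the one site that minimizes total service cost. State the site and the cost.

Choose Delta only; total service cost 1056.

With exactly 1 open, each retail store uses its cheapest among the chosen.
{Delta}: P→Delta 13·11=143, Q→Delta 3·23=69, R→Delta 8·24=192, S→Delta 5·18=90, T→Delta 15·25=375, U→Delta 4·8=32, V→Delta 5·21=105, W→Delta 10·5=50. Service cost 1056.
{Charlie}: service cost 1134
{Alpha}: service cost 1150
Among all 4 size-1 choices, {Delta} is lowest.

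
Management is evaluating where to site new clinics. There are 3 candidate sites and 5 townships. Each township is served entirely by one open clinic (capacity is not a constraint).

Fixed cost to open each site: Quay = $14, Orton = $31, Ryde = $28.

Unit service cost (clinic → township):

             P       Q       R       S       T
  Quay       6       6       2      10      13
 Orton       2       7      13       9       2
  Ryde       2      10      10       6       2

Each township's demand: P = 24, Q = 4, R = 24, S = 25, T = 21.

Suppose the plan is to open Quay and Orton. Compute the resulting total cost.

Total cost: 432

Each township is assigned to its cheapest site among the open ones.
{Quay, Orton}: P→Orton 2·24=48, Q→Quay 6·4=24, R→Quay 2·24=48, S→Orton 9·25=225, T→Orton 2·21=42. Service 387; fixed 45; total 432.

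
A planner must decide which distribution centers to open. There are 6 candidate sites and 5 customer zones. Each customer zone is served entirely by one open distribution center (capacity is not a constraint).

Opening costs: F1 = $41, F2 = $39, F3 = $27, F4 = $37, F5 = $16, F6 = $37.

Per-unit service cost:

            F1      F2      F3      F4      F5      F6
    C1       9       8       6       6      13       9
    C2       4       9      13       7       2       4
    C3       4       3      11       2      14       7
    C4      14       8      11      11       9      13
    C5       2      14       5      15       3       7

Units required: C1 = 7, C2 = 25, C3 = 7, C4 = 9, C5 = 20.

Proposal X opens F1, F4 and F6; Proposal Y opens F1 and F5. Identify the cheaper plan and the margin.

Proposal Y is cheaper by 91.

Proposal X: {F1, F4, F6}: C1→F4 6·7=42, C2→F1 4·25=100, C3→F4 2·7=14, C4→F4 11·9=99, C5→F1 2·20=40. Service 295; fixed 115; total 410.
Proposal Y: {F1, F5}: C1→F1 9·7=63, C2→F5 2·25=50, C3→F1 4·7=28, C4→F5 9·9=81, C5→F1 2·20=40. Service 262; fixed 57; total 319.
Difference: |410 − 319| = 91.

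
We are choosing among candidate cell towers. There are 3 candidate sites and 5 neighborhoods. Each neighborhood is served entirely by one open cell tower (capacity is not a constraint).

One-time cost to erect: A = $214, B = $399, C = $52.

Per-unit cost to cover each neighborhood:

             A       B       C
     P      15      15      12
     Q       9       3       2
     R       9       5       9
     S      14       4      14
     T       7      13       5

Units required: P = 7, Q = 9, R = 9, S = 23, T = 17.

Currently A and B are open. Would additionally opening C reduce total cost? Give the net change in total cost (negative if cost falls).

Current service cost with {A, B}: 388.
Adding C: each neighborhood re-picks its cheapest; new service cost 324, saving 64.
Extra fixed cost: 52. Net change = 52 − 64 = -12.
(Totals: 1001 → 989.)

Yes — net change −12 (cost falls by 12).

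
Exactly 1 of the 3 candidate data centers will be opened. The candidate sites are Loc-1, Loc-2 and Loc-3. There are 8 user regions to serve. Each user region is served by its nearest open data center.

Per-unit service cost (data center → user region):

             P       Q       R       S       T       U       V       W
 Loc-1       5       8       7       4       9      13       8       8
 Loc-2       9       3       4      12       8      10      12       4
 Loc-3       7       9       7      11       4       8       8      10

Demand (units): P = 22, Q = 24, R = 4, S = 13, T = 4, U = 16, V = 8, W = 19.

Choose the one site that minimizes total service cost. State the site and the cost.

Choose Loc-2 only; total service cost 806.

With exactly 1 open, each user region uses its cheapest among the chosen.
{Loc-2}: P→Loc-2 9·22=198, Q→Loc-2 3·24=72, R→Loc-2 4·4=16, S→Loc-2 12·13=156, T→Loc-2 8·4=32, U→Loc-2 10·16=160, V→Loc-2 12·8=96, W→Loc-2 4·19=76. Service cost 806.
{Loc-1}: service cost 842
{Loc-3}: service cost 939
Among all 3 size-1 choices, {Loc-2} is lowest.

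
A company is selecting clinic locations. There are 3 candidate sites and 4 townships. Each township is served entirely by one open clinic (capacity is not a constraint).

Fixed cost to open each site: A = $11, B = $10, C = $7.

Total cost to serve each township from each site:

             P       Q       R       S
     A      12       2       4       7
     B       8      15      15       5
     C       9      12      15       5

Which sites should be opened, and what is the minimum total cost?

For any fixed open set, each township goes to its cheapest open site; total = fixed + service.
{A}: P→A 12, Q→A 2, R→A 4, S→A 7. Service 25; fixed 11; total 36.
{A, C}: service 20 + fixed 18 = 38
{A, B}: P→B 8, Q→A 2, R→A 4, S→B 5. Service 19; fixed 21; total 40.
{A, B, C}: service 19 + fixed 28 = 47
No other subset beats 36.

Open A only; minimum total cost 36.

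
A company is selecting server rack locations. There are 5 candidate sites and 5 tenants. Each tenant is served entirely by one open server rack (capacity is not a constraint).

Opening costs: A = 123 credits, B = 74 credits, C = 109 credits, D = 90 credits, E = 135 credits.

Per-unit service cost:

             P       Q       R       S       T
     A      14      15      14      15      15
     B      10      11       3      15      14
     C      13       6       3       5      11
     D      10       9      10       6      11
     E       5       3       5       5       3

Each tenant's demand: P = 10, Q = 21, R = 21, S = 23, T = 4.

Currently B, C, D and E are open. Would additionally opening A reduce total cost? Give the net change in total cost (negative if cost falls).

No — net change +123 (cost rises by 123).

Current service cost with {B, C, D, E}: 303.
Adding A: each tenant re-picks its cheapest; new service cost 303, saving 0.
Extra fixed cost: 123. Net change = 123 − 0 = 123.
(Totals: 711 → 834.)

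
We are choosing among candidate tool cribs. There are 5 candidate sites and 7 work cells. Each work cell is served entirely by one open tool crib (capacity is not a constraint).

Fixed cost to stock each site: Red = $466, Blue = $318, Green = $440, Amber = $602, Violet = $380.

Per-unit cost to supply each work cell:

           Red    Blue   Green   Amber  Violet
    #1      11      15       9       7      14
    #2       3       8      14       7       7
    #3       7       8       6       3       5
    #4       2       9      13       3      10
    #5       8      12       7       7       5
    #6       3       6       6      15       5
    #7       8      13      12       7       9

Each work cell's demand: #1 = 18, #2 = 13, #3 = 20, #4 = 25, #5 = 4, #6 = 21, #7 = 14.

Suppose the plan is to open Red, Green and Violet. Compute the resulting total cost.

Each work cell is assigned to its cheapest site among the open ones.
{Red, Green, Violet}: #1→Green 9·18=162, #2→Red 3·13=39, #3→Violet 5·20=100, #4→Red 2·25=50, #5→Violet 5·4=20, #6→Red 3·21=63, #7→Red 8·14=112. Service 546; fixed 1286; total 1832.

Total cost: 1832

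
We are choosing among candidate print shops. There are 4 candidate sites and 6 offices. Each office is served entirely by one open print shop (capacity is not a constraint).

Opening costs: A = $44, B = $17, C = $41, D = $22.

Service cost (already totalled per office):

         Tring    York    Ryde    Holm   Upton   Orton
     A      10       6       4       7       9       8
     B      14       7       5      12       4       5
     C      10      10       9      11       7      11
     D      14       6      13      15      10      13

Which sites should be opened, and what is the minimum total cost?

For any fixed open set, each office goes to its cheapest open site; total = fixed + service.
{B}: Tring→B 14, York→B 7, Ryde→B 5, Holm→B 12, Upton→B 4, Orton→B 5. Service 47; fixed 17; total 64.
{B, D}: service 46 + fixed 39 = 85
{A}: service 44 + fixed 44 = 88
{A, B, C, D}: Tring→A 10, York→A 6, Ryde→A 4, Holm→A 7, Upton→B 4, Orton→B 5. Service 36; fixed 124; total 160.
No other subset beats 64.

Open B only; minimum total cost 64.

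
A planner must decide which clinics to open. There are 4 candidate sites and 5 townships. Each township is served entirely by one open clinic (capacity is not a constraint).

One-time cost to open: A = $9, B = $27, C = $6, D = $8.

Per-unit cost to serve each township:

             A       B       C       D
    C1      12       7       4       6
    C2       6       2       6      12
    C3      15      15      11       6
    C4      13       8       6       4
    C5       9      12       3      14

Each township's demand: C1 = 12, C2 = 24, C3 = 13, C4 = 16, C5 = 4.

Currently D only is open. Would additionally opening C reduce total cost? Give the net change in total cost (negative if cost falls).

Current service cost with {D}: 558.
Adding C: each township re-picks its cheapest; new service cost 346, saving 212.
Extra fixed cost: 6. Net change = 6 − 212 = -206.
(Totals: 566 → 360.)

Yes — net change −206 (cost falls by 206).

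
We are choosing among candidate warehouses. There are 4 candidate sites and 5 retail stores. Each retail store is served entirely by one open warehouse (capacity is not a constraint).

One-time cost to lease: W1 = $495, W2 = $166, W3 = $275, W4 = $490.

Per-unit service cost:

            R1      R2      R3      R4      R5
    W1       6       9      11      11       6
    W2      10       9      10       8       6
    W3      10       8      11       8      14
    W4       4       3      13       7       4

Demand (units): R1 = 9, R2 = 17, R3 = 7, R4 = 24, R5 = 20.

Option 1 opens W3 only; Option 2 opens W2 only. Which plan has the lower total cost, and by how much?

Option 2 is cheaper by 259.

Option 1: {W3}: R1→W3 10·9=90, R2→W3 8·17=136, R3→W3 11·7=77, R4→W3 8·24=192, R5→W3 14·20=280. Service 775; fixed 275; total 1050.
Option 2: {W2}: R1→W2 10·9=90, R2→W2 9·17=153, R3→W2 10·7=70, R4→W2 8·24=192, R5→W2 6·20=120. Service 625; fixed 166; total 791.
Difference: |1050 − 791| = 259.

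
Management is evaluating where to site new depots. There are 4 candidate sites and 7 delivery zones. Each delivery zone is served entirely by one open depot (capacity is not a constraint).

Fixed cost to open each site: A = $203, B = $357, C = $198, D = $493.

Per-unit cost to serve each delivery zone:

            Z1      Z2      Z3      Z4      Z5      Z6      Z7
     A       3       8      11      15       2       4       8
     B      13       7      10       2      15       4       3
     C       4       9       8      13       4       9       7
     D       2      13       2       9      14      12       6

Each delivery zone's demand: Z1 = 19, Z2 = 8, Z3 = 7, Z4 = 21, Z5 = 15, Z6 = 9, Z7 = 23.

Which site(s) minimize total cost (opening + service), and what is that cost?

Open A and B; minimum total cost 920.

For any fixed open set, each delivery zone goes to its cheapest open site; total = fixed + service.
{A, B}: Z1→A 3·19=57, Z2→B 7·8=56, Z3→B 10·7=70, Z4→B 2·21=42, Z5→A 2·15=30, Z6→A 4·9=36, Z7→B 3·23=69. Service 360; fixed 560; total 920.
{B, C}: service 395 + fixed 555 = 950
{A}: service 763 + fixed 203 = 966
{A, B, C, D}: service 285 + fixed 1251 = 1536
No other subset beats 920.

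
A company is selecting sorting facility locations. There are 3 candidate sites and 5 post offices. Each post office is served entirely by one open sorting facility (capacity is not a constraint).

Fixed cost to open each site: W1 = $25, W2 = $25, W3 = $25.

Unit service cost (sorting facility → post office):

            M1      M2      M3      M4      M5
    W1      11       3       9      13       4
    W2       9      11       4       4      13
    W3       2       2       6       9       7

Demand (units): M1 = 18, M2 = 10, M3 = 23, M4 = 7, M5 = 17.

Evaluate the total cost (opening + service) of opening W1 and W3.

Total cost: 375

Each post office is assigned to its cheapest site among the open ones.
{W1, W3}: M1→W3 2·18=36, M2→W3 2·10=20, M3→W3 6·23=138, M4→W3 9·7=63, M5→W1 4·17=68. Service 325; fixed 50; total 375.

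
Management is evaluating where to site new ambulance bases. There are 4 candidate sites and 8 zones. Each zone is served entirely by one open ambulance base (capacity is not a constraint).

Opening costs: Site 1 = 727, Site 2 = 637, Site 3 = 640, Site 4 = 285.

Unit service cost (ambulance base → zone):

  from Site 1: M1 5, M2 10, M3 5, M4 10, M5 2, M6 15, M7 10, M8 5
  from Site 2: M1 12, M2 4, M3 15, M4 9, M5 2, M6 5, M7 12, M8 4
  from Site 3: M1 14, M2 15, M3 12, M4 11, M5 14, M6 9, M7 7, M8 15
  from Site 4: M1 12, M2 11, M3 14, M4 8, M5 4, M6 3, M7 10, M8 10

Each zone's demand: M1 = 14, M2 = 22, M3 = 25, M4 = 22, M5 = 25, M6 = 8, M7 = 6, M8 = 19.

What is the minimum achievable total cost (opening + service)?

For any fixed open set, each zone goes to its cheapest open site; total = fixed + service.
{Site 4}: M1→Site 4 12·14=168, M2→Site 4 11·22=242, M3→Site 4 14·25=350, M4→Site 4 8·22=176, M5→Site 4 4·25=100, M6→Site 4 3·8=24, M7→Site 4 10·6=60, M8→Site 4 10·19=190. Service 1310; fixed 285; total 1595.
{Site 1}: service 960 + fixed 727 = 1687
{Site 2}: service 1067 + fixed 637 = 1704
{Site 1, Site 2, Site 3, Site 4}: M1→Site 1 5·14=70, M2→Site 2 4·22=88, M3→Site 1 5·25=125, M4→Site 4 8·22=176, M5→Site 1 2·25=50, M6→Site 4 3·8=24, M7→Site 3 7·6=42, M8→Site 2 4·19=76. Service 651; fixed 2289; total 2940.
(All 15 nonempty subsets were checked; Site 4 only is lowest.)

Minimum total cost: 1595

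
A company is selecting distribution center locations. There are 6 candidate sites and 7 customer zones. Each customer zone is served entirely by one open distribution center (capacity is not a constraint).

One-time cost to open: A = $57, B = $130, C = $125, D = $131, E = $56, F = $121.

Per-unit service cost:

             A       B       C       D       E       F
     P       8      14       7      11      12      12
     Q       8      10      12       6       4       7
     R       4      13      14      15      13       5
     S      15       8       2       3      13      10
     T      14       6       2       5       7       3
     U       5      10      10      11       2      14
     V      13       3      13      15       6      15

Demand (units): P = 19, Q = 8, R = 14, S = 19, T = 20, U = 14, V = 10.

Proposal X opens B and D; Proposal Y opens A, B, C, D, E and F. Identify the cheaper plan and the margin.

Proposal X: {B, D}: P→D 11·19=209, Q→D 6·8=48, R→B 13·14=182, S→D 3·19=57, T→D 5·20=100, U→B 10·14=140, V→B 3·10=30. Service 766; fixed 261; total 1027.
Proposal Y: {A, B, C, D, E, F}: P→C 7·19=133, Q→E 4·8=32, R→A 4·14=56, S→C 2·19=38, T→C 2·20=40, U→E 2·14=28, V→B 3·10=30. Service 357; fixed 620; total 977.
Difference: |1027 − 977| = 50.

Proposal Y is cheaper by 50.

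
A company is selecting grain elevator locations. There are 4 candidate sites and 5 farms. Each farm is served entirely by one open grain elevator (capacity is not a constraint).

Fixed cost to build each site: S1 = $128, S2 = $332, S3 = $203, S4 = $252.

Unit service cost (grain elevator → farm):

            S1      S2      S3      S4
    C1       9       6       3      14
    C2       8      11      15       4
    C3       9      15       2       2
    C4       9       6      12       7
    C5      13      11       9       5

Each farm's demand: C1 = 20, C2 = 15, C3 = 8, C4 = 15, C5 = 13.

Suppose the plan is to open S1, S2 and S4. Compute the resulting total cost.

Each farm is assigned to its cheapest site among the open ones.
{S1, S2, S4}: C1→S2 6·20=120, C2→S4 4·15=60, C3→S4 2·8=16, C4→S2 6·15=90, C5→S4 5·13=65. Service 351; fixed 712; total 1063.

Total cost: 1063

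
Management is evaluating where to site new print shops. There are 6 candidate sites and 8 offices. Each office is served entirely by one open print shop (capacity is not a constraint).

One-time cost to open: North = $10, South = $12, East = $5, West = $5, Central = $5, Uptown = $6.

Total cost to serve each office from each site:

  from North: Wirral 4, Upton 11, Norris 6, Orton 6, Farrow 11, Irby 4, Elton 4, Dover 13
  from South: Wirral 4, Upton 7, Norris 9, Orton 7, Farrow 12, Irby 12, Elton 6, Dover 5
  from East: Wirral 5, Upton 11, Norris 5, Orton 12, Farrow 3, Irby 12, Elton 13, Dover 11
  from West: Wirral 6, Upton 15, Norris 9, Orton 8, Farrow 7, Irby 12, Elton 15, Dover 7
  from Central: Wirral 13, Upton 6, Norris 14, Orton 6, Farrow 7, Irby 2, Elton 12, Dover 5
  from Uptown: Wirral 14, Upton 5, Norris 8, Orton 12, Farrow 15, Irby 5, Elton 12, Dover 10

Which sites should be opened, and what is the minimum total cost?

For any fixed open set, each office goes to its cheapest open site; total = fixed + service.
{East, Central}: Wirral→East 5, Upton→Central 6, Norris→East 5, Orton→Central 6, Farrow→East 3, Irby→Central 2, Elton→Central 12, Dover→Central 5. Service 44; fixed 10; total 54.
{North, East, Central}: service 35 + fixed 20 = 55
{North, Central}: Wirral→North 4, Upton→Central 6, Norris→North 6, Orton→North 6, Farrow→Central 7, Irby→Central 2, Elton→North 4, Dover→Central 5. Service 40; fixed 15; total 55.
{North, South, East, West, Central, Uptown}: service 34 + fixed 43 = 77
No other subset beats 54.

Open East and Central; minimum total cost 54.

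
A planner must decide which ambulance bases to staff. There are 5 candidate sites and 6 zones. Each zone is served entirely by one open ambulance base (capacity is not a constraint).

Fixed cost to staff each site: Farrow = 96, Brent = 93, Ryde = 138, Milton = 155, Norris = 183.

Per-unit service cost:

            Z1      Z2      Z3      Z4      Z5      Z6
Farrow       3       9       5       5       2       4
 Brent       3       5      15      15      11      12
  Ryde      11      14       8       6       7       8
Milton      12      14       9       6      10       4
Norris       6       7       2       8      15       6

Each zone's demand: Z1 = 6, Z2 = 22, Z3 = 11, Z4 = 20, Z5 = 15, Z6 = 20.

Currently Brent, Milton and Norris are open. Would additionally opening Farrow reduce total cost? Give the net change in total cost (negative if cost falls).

Yes — net change −44 (cost falls by 44).

Current service cost with {Brent, Milton, Norris}: 500.
Adding Farrow: each zone re-picks its cheapest; new service cost 360, saving 140.
Extra fixed cost: 96. Net change = 96 − 140 = -44.
(Totals: 931 → 887.)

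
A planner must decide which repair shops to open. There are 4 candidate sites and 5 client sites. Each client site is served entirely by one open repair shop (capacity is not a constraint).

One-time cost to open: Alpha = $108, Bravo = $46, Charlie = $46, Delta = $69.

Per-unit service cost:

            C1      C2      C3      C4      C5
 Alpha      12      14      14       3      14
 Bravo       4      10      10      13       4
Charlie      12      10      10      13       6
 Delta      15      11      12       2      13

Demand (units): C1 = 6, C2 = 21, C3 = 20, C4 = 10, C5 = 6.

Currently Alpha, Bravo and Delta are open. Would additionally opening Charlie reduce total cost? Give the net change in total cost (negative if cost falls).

Current service cost with {Alpha, Bravo, Delta}: 478.
Adding Charlie: each client site re-picks its cheapest; new service cost 478, saving 0.
Extra fixed cost: 46. Net change = 46 − 0 = 46.
(Totals: 701 → 747.)

No — net change +46 (cost rises by 46).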